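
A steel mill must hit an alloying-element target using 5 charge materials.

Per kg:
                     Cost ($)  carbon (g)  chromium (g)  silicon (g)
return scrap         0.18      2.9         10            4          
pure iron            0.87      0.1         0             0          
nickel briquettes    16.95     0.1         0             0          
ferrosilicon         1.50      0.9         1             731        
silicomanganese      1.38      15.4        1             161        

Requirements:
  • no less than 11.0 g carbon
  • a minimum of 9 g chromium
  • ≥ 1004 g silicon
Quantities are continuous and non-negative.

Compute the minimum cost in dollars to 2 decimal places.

This is a linear program. Let x1 = kg of return scrap, x2 = kg of pure iron, x3 = kg of nickel briquettes, x4 = kg of ferrosilicon, x5 = kg of silicomanganese.
Minimise 0.18x1 + 0.87x2 + 16.95x3 + 1.5x4 + 1.38x5 subject to:
  2.9x1 + 0.1x2 + 0.1x3 + 0.9x4 + 15.4x5 ≥ 11   (carbon)
  10x1 + 1x4 + 1x5 ≥ 9   (chromium)
  4x1 + 731x4 + 161x5 ≥ 1004   (silicon)
  x1, x2, x3, x4, x5 ≥ 0.
The cheapest feasible vertex uses only return scrap, ferrosilicon; pure iron, nickel briquettes, silicomanganese are not used. Binding constraints: carbon and silicon.
Optimal quantities: return scrap = 3.373 kg, ferrosilicon = 1.355 kg.
Objective = 0.18·3.373 + 1.5·1.355 = 2.6396.

$2.64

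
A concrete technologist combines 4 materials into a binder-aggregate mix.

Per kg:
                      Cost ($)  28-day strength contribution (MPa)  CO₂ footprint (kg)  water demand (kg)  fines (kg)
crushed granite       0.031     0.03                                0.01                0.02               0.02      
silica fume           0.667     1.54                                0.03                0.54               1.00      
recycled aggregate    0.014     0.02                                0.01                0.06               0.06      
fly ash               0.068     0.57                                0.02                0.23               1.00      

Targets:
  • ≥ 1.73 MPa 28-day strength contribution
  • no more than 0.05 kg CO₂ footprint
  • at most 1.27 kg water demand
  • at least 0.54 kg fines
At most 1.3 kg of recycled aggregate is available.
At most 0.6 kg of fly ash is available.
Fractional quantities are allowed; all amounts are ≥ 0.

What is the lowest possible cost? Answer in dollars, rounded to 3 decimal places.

Treat it as an LP. Let x1 = kg of crushed granite, x2 = kg of silica fume, x3 = kg of recycled aggregate, x4 = kg of fly ash.
Minimise 0.031x1 + 0.667x2 + 0.014x3 + 0.068x4 with:
  0.03x1 + 1.54x2 + 0.02x3 + 0.57x4 ≥ 1.73   (28-day strength contribution)
  0.01x1 + 0.03x2 + 0.01x3 + 0.02x4 ≤ 0.05   (CO₂ footprint)
  0.02x1 + 0.54x2 + 0.06x3 + 0.23x4 ≤ 1.27   (water demand)
  0.02x1 + 1x2 + 0.06x3 + 1x4 ≥ 0.54   (fines)
  x3 ≤ 1.3
  x4 ≤ 0.6
  x1, x2, x3, x4 ≥ 0.
The minimum-cost mix takes nothing from crushed granite, recycled aggregate — only silica fume, fly ash. Binding constraints: 28-day strength contribution and the fly ash cap.
So silica fume = 0.9013 kg, fly ash = 0.6 kg.
Cost = 0.667·0.9013 + 0.068·0.6 = 0.64197.

$0.642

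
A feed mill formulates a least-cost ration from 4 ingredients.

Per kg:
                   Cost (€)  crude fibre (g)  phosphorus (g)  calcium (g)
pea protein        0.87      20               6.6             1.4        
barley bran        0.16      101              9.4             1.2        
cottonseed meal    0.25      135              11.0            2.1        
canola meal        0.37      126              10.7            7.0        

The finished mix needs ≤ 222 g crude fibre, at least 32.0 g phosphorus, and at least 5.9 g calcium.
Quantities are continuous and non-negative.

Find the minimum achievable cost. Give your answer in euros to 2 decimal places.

Let x1 = kg of pea protein, x2 = kg of barley bran, x3 = kg of cottonseed meal, x4 = kg of canola meal.
Minimise 0.87x1 + 0.16x2 + 0.25x3 + 0.37x4 subject to:
  20x1 + 101x2 + 135x3 + 126x4 ≤ 222   (crude fibre)
  6.6x1 + 9.4x2 + 11x3 + 10.7x4 ≥ 32   (phosphorus)
  1.4x1 + 1.2x2 + 2.1x3 + 7x4 ≥ 5.9   (calcium)
  x1, x2, x3, x4 ≥ 0.
The minimum-cost mix takes nothing from cottonseed meal — only pea protein, barley bran, canola meal. Binding constraints: crude fibre, phosphorus, calcium.
So pea protein = 2.411 kg, barley bran = 1.616 kg, canola meal = 0.08359 kg.
Objective = 0.87·2.411 + 0.16·1.616 + 0.37·0.08359 = 2.3871.

€2.39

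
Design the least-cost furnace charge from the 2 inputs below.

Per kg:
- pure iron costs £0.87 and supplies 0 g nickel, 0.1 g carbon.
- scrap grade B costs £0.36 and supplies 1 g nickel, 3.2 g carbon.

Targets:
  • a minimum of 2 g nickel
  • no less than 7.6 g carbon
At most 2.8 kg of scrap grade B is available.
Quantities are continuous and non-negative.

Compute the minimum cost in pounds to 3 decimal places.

£0.855

Set it up as a linear program. Let x1 = kg of pure iron, x2 = kg of scrap grade B.
min 0.87x1 + 0.36x2 subject to:
  1x2 ≥ 2   (nickel)
  0.1x1 + 3.2x2 ≥ 7.6   (carbon)
  x2 ≤ 2.8
  x1, x2 ≥ 0.
At the optimum only scrap grade B is positive (pure iron = 0). There the carbon constraint is tight.
Solving gives x2 = 2.375.
Cost = 0.36·2.375 = 0.85500.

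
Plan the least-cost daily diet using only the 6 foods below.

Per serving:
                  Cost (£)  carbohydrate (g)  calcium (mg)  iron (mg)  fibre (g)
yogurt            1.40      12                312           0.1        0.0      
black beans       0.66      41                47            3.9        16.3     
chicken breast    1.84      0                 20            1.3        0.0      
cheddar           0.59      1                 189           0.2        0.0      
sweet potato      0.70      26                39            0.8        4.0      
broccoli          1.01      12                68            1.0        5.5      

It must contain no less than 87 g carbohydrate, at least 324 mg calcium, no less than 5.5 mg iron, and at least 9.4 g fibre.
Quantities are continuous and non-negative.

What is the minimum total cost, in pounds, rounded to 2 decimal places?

£2.09

Let x1 = servings of yogurt, x2 = servings of black beans, x3 = servings of chicken breast, x4 = servings of cheddar, x5 = servings of sweet potato, x6 = servings of broccoli.
Minimize 1.4x1 + 0.66x2 + 1.84x3 + 0.59x4 + 0.7x5 + 1.01x6 with:
  12x1 + 41x2 + 1x4 + 26x5 + 12x6 ≥ 87   (carbohydrate)
  312x1 + 47x2 + 20x3 + 189x4 + 39x5 + 68x6 ≥ 324   (calcium)
  0.1x1 + 3.9x2 + 1.3x3 + 0.2x4 + 0.8x5 + 1x6 ≥ 5.5   (iron)
  16.3x2 + 4x5 + 5.5x6 ≥ 9.4   (fibre)
  x1, x2, x3, x4, x5, x6 ≥ 0.
The cheapest feasible vertex uses only black beans, cheddar; yogurt, chicken breast, sweet potato, broccoli are not used. There the carbohydrate and calcium constraints are tight.
So black beans = 2.093 servings, cheddar = 1.194 servings.
Hence cost = 0.66·2.093 + 0.59·1.194 = £2.0858.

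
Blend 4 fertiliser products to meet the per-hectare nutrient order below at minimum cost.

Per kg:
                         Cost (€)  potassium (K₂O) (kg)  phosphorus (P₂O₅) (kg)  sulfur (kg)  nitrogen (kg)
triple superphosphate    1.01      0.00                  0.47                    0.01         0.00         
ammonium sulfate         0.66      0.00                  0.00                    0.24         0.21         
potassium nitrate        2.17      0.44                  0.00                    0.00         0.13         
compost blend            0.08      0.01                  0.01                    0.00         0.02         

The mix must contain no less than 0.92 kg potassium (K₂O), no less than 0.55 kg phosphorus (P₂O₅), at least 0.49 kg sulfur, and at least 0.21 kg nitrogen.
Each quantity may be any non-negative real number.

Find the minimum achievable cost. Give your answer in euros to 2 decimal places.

Let x1 = kg of triple superphosphate, x2 = kg of ammonium sulfate, x3 = kg of potassium nitrate, x4 = kg of compost blend.
Minimize 1.01x1 + 0.66x2 + 2.17x3 + 0.08x4 with:
  0.44x3 + 0.01x4 ≥ 0.92   (potassium (K₂O))
  0.47x1 + 0.01x4 ≥ 0.55   (phosphorus (P₂O₅))
  0.01x1 + 0.24x2 ≥ 0.49   (sulfur)
  0.21x2 + 0.13x3 + 0.02x4 ≥ 0.21   (nitrogen)
  x1, x2, x3, x4 ≥ 0.
At the optimum only triple superphosphate, ammonium sulfate, potassium nitrate are positive (compost blend = 0). Binding constraints: potassium (K₂O), phosphorus (P₂O₅), sulfur.
Solving gives x1 = 1.17, x2 = 1.993, x3 = 2.091.
Objective = 1.01·1.17 + 0.66·1.993 + 2.17·2.091 = 7.0346.

€7.03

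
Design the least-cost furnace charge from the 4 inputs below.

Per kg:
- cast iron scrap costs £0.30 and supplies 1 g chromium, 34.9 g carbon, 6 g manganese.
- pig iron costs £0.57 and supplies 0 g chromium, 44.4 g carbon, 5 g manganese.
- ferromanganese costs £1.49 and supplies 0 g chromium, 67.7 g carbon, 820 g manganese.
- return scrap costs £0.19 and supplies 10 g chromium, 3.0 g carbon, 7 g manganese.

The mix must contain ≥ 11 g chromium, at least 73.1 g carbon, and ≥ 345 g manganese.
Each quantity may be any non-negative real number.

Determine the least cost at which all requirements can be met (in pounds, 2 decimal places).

£1.16

Let x1 = kg of cast iron scrap, x2 = kg of pig iron, x3 = kg of ferromanganese, x4 = kg of return scrap.
Minimise 0.3x1 + 0.57x2 + 1.49x3 + 0.19x4 subject to:
  1x1 + 10x4 ≥ 11   (chromium)
  34.9x1 + 44.4x2 + 67.7x3 + 3x4 ≥ 73.1   (carbon)
  6x1 + 5x2 + 820x3 + 7x4 ≥ 345   (manganese)
  x1, x2, x3, x4 ≥ 0.
The cheapest feasible vertex uses only cast iron scrap, ferromanganese, return scrap; pig iron is not used. The chromium, carbon, manganese requirements are met with equality.
So cast iron scrap = 1.228 kg, ferromanganese = 0.4034 kg, return scrap = 0.9772 kg.
Hence cost = 0.3·1.228 + 1.49·0.4034 + 0.19·0.9772 = £1.1551.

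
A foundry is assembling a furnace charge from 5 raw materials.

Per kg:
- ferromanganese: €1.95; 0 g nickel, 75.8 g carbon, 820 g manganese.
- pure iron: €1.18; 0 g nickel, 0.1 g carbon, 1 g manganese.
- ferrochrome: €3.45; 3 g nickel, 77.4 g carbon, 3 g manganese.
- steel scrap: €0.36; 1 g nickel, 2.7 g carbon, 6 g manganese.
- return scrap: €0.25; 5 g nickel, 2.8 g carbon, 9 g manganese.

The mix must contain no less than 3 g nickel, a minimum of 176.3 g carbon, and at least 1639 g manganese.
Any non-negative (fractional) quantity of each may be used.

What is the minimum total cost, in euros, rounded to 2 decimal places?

This is a linear program. Let x1 = kg of ferromanganese, x2 = kg of pure iron, x3 = kg of ferrochrome, x4 = kg of steel scrap, x5 = kg of return scrap.
min 1.95x1 + 1.18x2 + 3.45x3 + 0.36x4 + 0.25x5 with:
  3x3 + 1x4 + 5x5 ≥ 3   (nickel)
  75.8x1 + 0.1x2 + 77.4x3 + 2.7x4 + 2.8x5 ≥ 176.3   (carbon)
  820x1 + 1x2 + 3x3 + 6x4 + 9x5 ≥ 1639   (manganese)
  x1, x2, x3, x4, x5 ≥ 0.
The minimum-cost mix takes nothing from pure iron, ferrochrome, steel scrap — only ferromanganese, return scrap. Binding constraints: nickel and carbon.
Solving gives x1 = 2.304, x5 = 0.6.
Total cost: 1.95·2.304 + 0.25·0.6 = 4.6428.

€4.64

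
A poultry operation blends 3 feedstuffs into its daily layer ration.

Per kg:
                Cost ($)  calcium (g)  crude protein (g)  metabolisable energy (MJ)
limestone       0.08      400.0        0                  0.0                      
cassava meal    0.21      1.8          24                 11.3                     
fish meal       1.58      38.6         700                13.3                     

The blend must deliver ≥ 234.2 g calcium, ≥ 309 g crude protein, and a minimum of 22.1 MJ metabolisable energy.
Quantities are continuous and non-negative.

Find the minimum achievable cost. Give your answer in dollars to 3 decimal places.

$0.974

Let x1 = kg of limestone, x2 = kg of cassava meal, x3 = kg of fish meal.
min 0.08x1 + 0.21x2 + 1.58x3 with:
  400x1 + 1.8x2 + 38.6x3 ≥ 234.2   (calcium)
  24x2 + 700x3 ≥ 309   (crude protein)
  11.3x2 + 13.3x3 ≥ 22.1   (metabolisable energy)
  x1, x2, x3 ≥ 0.
All 3 inputs are positive at the optimum. There the calcium, crude protein, metabolisable energy constraints are tight.
So limestone = 0.5411 kg, cassava meal = 1.497 kg, fish meal = 0.3901 kg.
Total cost: 0.08·0.5411 + 0.21·1.497 + 1.58·0.3901 = 0.97402.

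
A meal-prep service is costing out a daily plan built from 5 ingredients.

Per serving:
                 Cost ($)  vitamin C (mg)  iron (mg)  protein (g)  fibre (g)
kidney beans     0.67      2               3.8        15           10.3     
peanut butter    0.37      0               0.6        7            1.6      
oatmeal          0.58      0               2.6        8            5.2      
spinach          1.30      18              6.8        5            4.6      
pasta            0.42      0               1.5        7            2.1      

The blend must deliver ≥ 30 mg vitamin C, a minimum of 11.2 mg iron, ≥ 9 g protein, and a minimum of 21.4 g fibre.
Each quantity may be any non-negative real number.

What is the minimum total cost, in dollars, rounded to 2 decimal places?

Let x1 = servings of kidney beans, x2 = servings of peanut butter, x3 = servings of oatmeal, x4 = servings of spinach, x5 = servings of pasta.
Minimize 0.67x1 + 0.37x2 + 0.58x3 + 1.3x4 + 0.42x5 subject to:
  2x1 + 18x4 ≥ 30   (vitamin C)
  3.8x1 + 0.6x2 + 2.6x3 + 6.8x4 + 1.5x5 ≥ 11.2   (iron)
  15x1 + 7x2 + 8x3 + 5x4 + 7x5 ≥ 9   (protein)
  10.3x1 + 1.6x2 + 5.2x3 + 4.6x4 + 2.1x5 ≥ 21.4   (fibre)
  x1, x2, x3, x4, x5 ≥ 0.
The optimal basis is {kidney beans, spinach}; peanut butter, oatmeal, pasta drop out. Binding constraints: vitamin C and fibre.
Optimal quantities: kidney beans = 1.403 servings, spinach = 1.511 servings.
Objective = 0.67·1.403 + 1.3·1.511 = 2.9043.

$2.90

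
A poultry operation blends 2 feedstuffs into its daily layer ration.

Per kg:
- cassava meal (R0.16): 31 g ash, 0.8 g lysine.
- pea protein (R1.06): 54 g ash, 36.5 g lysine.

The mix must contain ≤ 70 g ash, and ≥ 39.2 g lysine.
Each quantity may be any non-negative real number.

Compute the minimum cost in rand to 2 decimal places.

R1.14

Let x1 = kg of cassava meal, x2 = kg of pea protein.
Minimise 0.16x1 + 1.06x2 s.t.:
  31x1 + 54x2 ≤ 70   (ash)
  0.8x1 + 36.5x2 ≥ 39.2   (lysine)
  x1, x2 ≥ 0.
The cheapest feasible vertex uses only pea protein; cassava meal is not used. There the lysine constraint is tight.
That vertex is x2 = 1.074.
Cost = 1.06·1.074 = 1.1384.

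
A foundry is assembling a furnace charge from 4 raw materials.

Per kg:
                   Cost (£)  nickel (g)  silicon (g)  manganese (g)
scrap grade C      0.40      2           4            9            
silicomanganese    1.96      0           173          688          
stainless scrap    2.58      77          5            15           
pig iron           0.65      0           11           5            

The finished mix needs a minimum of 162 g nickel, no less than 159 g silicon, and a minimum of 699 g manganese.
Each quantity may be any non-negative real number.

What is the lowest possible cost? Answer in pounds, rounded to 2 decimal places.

£7.33

Let x1 = kg of scrap grade C, x2 = kg of silicomanganese, x3 = kg of stainless scrap, x4 = kg of pig iron.
Minimize 0.4x1 + 1.96x2 + 2.58x3 + 0.65x4 s.t.:
  2x1 + 77x3 ≥ 162   (nickel)
  4x1 + 173x2 + 5x3 + 11x4 ≥ 159   (silicon)
  9x1 + 688x2 + 15x3 + 5x4 ≥ 699   (manganese)
  x1, x2, x3, x4 ≥ 0.
The cheapest feasible vertex uses only silicomanganese, stainless scrap; scrap grade C, pig iron are not used. There the nickel and manganese constraints are tight.
Solving gives x2 = 0.9701, x3 = 2.104.
Cost = 1.96·0.9701 + 2.58·2.104 = 7.3297.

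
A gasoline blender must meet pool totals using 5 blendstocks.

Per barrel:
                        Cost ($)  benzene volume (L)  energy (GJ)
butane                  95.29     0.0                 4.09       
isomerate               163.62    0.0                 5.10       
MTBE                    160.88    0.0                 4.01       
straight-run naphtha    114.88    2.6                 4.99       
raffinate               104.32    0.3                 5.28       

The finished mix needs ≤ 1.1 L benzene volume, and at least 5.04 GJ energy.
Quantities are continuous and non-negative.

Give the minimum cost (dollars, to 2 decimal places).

$99.58

This is a linear program. Let x1 = barrels of butane, x2 = barrels of isomerate, x3 = barrels of MTBE, x4 = barrels of straight-run naphtha, x5 = barrels of raffinate.
min 95.29x1 + 163.62x2 + 160.88x3 + 114.88x4 + 104.32x5 subject to:
  2.6x4 + 0.3x5 ≤ 1.1   (benzene volume)
  4.09x1 + 5.1x2 + 4.01x3 + 4.99x4 + 5.28x5 ≥ 5.04   (energy)
  x1, x2, x3, x4, x5 ≥ 0.
At the optimum only raffinate is positive (butane, isomerate, MTBE, straight-run naphtha = 0). The energy requirement is met with equality.
Solving gives x5 = 0.95455.
Total cost: 104.32·0.95455 = 99.5787.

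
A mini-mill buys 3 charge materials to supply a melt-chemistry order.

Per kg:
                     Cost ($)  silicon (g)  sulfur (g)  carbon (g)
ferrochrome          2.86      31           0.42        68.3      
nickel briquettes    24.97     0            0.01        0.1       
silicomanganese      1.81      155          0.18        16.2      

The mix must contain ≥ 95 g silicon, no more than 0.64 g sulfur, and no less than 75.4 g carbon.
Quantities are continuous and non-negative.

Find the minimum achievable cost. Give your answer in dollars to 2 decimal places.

$3.62

Let x1 = kg of ferrochrome, x2 = kg of nickel briquettes, x3 = kg of silicomanganese.
min 2.86x1 + 24.97x2 + 1.81x3 subject to:
  31x1 + 155x3 ≥ 95   (silicon)
  0.42x1 + 0.01x2 + 0.18x3 ≤ 0.64   (sulfur)
  68.3x1 + 0.1x2 + 16.2x3 ≥ 75.4   (carbon)
  x1, x2, x3 ≥ 0.
The minimum-cost mix takes nothing from nickel briquettes — only ferrochrome, silicomanganese. Binding constraints: silicon and carbon.
Solving gives x1 = 1.006, x3 = 0.4116.
Cost = 2.86·1.006 + 1.81·0.4116 = 3.6222.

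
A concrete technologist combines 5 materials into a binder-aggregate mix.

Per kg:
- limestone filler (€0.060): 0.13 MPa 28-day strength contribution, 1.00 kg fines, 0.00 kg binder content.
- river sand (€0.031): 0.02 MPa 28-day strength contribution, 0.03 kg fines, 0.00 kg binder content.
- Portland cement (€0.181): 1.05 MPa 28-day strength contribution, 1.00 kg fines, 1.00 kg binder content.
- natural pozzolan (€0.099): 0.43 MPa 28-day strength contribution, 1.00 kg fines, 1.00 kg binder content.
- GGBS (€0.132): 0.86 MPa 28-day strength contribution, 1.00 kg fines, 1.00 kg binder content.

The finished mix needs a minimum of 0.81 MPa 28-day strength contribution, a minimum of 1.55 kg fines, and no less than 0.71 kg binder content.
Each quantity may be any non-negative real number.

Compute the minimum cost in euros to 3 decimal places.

€0.153

Let x1 = kg of limestone filler, x2 = kg of river sand, x3 = kg of Portland cement, x4 = kg of natural pozzolan, x5 = kg of GGBS.
min 0.06x1 + 0.031x2 + 0.181x3 + 0.099x4 + 0.132x5 s.t.:
  0.13x1 + 0.02x2 + 1.05x3 + 0.43x4 + 0.86x5 ≥ 0.81   (28-day strength contribution)
  1x1 + 0.03x2 + 1x3 + 1x4 + 1x5 ≥ 1.55   (fines)
  1x3 + 1x4 + 1x5 ≥ 0.71   (binder content)
  x1, x2, x3, x4, x5 ≥ 0.
At the optimum only limestone filler, GGBS are positive (river sand, Portland cement, natural pozzolan = 0). There the 28-day strength contribution and fines constraints are tight.
So limestone filler = 0.7164 kg, GGBS = 0.8336 kg.
Hence cost = 0.06·0.7164 + 0.132·0.8336 = €0.15302.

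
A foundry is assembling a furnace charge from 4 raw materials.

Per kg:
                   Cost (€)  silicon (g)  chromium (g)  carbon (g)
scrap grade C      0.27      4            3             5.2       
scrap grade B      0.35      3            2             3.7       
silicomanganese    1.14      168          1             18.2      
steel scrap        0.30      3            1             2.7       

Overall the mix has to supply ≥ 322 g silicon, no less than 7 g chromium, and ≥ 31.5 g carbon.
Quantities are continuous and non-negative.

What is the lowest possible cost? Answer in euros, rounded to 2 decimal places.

€2.60

Let x1 = kg of scrap grade C, x2 = kg of scrap grade B, x3 = kg of silicomanganese, x4 = kg of steel scrap.
min 0.27x1 + 0.35x2 + 1.14x3 + 0.3x4 subject to:
  4x1 + 3x2 + 168x3 + 3x4 ≥ 322   (silicon)
  3x1 + 2x2 + 1x3 + 1x4 ≥ 7   (chromium)
  5.2x1 + 3.7x2 + 18.2x3 + 2.7x4 ≥ 31.5   (carbon)
  x1, x2, x3, x4 ≥ 0.
At the optimum only scrap grade C, silicomanganese are positive (scrap grade B, steel scrap = 0). There the silicon and chromium constraints are tight.
So scrap grade C = 1.708 kg, silicomanganese = 1.876 kg.
Cost = 0.27·1.708 + 1.14·1.876 = 2.5998.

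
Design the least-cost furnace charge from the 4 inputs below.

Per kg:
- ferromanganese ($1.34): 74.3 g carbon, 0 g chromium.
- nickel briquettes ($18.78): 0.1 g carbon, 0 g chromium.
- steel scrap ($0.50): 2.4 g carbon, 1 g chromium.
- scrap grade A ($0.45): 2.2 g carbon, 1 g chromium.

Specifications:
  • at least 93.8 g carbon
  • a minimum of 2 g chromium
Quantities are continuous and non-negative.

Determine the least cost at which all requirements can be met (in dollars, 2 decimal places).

$2.51

Let x1 = kg of ferromanganese, x2 = kg of nickel briquettes, x3 = kg of steel scrap, x4 = kg of scrap grade A.
Minimise 1.34x1 + 18.78x2 + 0.5x3 + 0.45x4 s.t.:
  74.3x1 + 0.1x2 + 2.4x3 + 2.2x4 ≥ 93.8   (carbon)
  1x3 + 1x4 ≥ 2   (chromium)
  x1, x2, x3, x4 ≥ 0.
The optimal basis is {ferromanganese, scrap grade A}; nickel briquettes, steel scrap drop out. The carbon and chromium requirements are met with equality.
That vertex is x1 = 1.203, x4 = 2.
Hence cost = 1.34·1.203 + 0.45·2 = $2.5120.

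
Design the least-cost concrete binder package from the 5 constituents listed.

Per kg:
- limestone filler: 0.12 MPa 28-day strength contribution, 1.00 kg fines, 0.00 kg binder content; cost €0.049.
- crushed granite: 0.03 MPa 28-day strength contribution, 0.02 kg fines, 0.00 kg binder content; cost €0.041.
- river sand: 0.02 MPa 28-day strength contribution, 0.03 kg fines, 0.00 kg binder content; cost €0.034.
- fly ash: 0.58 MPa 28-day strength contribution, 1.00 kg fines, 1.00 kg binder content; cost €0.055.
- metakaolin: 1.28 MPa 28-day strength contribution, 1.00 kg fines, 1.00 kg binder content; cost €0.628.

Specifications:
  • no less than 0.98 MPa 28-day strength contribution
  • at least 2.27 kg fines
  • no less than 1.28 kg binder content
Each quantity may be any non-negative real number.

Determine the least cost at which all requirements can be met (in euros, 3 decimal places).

€0.120

Treat it as an LP. Let x1 = kg of limestone filler, x2 = kg of crushed granite, x3 = kg of river sand, x4 = kg of fly ash, x5 = kg of metakaolin.
min 0.049x1 + 0.041x2 + 0.034x3 + 0.055x4 + 0.628x5 s.t.:
  0.12x1 + 0.03x2 + 0.02x3 + 0.58x4 + 1.28x5 ≥ 0.98   (28-day strength contribution)
  1x1 + 0.02x2 + 0.03x3 + 1x4 + 1x5 ≥ 2.27   (fines)
  1x4 + 1x5 ≥ 1.28   (binder content)
  x1, x2, x3, x4, x5 ≥ 0.
The optimal basis is {limestone filler, fly ash}; crushed granite, river sand, metakaolin drop out. Binding constraints: 28-day strength contribution and fines.
Solving gives x1 = 0.7317, x4 = 1.538.
Hence cost = 0.049·0.7317 + 0.055·1.538 = €0.12044.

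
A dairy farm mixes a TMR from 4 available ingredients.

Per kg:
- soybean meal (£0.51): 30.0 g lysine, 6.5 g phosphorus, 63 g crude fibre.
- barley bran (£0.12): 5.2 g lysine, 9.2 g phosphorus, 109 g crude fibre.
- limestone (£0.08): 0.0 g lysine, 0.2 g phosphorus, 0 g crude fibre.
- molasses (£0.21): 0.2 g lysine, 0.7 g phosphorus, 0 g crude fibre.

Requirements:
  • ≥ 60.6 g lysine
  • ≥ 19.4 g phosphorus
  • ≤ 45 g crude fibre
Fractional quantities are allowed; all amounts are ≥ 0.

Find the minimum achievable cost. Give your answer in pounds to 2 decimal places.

Let x1 = kg of soybean meal, x2 = kg of barley bran, x3 = kg of limestone, x4 = kg of molasses.
min 0.51x1 + 0.12x2 + 0.08x3 + 0.21x4 s.t.:
  30x1 + 5.2x2 + 0.2x4 ≥ 60.6   (lysine)
  6.5x1 + 9.2x2 + 0.2x3 + 0.7x4 ≥ 19.4   (phosphorus)
  63x1 + 109x2 ≤ 45   (crude fibre)
  x1, x2, x3, x4 ≥ 0.
The cheapest feasible vertex uses only soybean meal, molasses; barley bran, limestone are not used. There the lysine and crude fibre constraints are tight.
So soybean meal = 0.71429 kg, molasses = 195.86 kg.
Objective = 0.51·0.71429 + 0.21·195.86 = 41.4949.

£41.49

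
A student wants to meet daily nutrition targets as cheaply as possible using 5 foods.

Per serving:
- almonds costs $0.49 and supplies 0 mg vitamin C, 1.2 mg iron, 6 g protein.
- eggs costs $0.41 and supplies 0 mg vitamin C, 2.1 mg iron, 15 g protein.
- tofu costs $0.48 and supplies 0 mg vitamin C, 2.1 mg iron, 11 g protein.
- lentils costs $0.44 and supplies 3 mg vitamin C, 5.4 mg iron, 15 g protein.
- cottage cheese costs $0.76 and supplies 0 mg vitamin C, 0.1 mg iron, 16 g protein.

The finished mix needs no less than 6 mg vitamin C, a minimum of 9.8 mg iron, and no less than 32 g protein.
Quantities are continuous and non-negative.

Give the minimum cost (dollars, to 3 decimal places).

Treat it as an LP. Let x1 = servings of almonds, x2 = servings of eggs, x3 = servings of tofu, x4 = servings of lentils, x5 = servings of cottage cheese.
min 0.49x1 + 0.41x2 + 0.48x3 + 0.44x4 + 0.76x5 subject to:
  3x4 ≥ 6   (vitamin C)
  1.2x1 + 2.1x2 + 2.1x3 + 5.4x4 + 0.1x5 ≥ 9.8   (iron)
  6x1 + 15x2 + 11x3 + 15x4 + 16x5 ≥ 32   (protein)
  x1, x2, x3, x4, x5 ≥ 0.
At the optimum only eggs, lentils are positive (almonds, tofu, cottage cheese = 0). There the vitamin C and protein constraints are tight.
That vertex is x2 = 0.1333, x4 = 2.
Objective = 0.41·0.1333 + 0.44·2 = 0.93465.

$0.935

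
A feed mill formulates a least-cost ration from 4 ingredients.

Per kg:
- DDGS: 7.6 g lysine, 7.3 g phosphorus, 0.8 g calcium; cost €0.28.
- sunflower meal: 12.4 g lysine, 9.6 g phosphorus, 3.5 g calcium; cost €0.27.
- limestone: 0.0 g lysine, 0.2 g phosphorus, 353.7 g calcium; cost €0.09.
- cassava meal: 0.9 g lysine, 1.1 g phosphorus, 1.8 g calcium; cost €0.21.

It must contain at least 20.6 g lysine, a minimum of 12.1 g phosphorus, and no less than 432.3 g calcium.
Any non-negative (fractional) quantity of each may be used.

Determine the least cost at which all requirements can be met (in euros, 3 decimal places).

€0.557

This is a linear program. Let x1 = kg of DDGS, x2 = kg of sunflower meal, x3 = kg of limestone, x4 = kg of cassava meal.
Minimise 0.28x1 + 0.27x2 + 0.09x3 + 0.21x4 subject to:
  7.6x1 + 12.4x2 + 0.9x4 ≥ 20.6   (lysine)
  7.3x1 + 9.6x2 + 0.2x3 + 1.1x4 ≥ 12.1   (phosphorus)
  0.8x1 + 3.5x2 + 353.7x3 + 1.8x4 ≥ 432.3   (calcium)
  x1, x2, x3, x4 ≥ 0.
The minimum-cost mix takes nothing from DDGS, cassava meal — only sunflower meal, limestone. The lysine and calcium requirements are met with equality.
So sunflower meal = 1.661 kg, limestone = 1.206 kg.
Cost = 0.27·1.661 + 0.09·1.206 = 0.55701.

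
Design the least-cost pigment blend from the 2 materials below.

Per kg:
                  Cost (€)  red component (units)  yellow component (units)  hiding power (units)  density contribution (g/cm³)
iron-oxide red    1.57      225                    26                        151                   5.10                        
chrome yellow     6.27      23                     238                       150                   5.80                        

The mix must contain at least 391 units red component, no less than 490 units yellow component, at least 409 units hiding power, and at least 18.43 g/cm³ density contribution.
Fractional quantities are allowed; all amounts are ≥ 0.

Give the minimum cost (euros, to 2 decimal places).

Set it up as a linear program. Let x1 = kg of iron-oxide red, x2 = kg of chrome yellow.
Minimize 1.57x1 + 6.27x2 s.t.:
  225x1 + 23x2 ≥ 391   (red component)
  26x1 + 238x2 ≥ 490   (yellow component)
  151x1 + 150x2 ≥ 409   (hiding power)
  5.1x1 + 5.8x2 ≥ 18.43   (density contribution)
  x1, x2 ≥ 0.
Both inputs are positive at the optimum. There the red component and yellow component constraints are tight.
So iron-oxide red = 1.545 kg, chrome yellow = 1.89 kg.
Cost = 1.57·1.545 + 6.27·1.89 = 14.2760.

€14.28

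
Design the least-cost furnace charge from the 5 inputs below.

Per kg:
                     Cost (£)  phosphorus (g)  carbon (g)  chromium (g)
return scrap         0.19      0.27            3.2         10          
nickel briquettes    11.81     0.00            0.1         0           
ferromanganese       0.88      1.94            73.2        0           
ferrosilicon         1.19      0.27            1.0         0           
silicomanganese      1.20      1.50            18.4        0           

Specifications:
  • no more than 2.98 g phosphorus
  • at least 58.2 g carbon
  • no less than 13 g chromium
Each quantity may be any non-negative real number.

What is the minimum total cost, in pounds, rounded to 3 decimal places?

£0.897

This is a linear program. Let x1 = kg of return scrap, x2 = kg of nickel briquettes, x3 = kg of ferromanganese, x4 = kg of ferrosilicon, x5 = kg of silicomanganese.
Minimize 0.19x1 + 11.81x2 + 0.88x3 + 1.19x4 + 1.2x5 with:
  0.27x1 + 1.94x3 + 0.27x4 + 1.5x5 ≤ 2.98   (phosphorus)
  3.2x1 + 0.1x2 + 73.2x3 + 1x4 + 18.4x5 ≥ 58.2   (carbon)
  10x1 ≥ 13   (chromium)
  x1, x2, x3, x4, x5 ≥ 0.
The cheapest feasible vertex uses only return scrap, ferromanganese; nickel briquettes, ferrosilicon, silicomanganese are not used. Binding constraints: carbon and chromium.
Solving gives x1 = 1.3, x3 = 0.7383.
Hence cost = 0.19·1.3 + 0.88·0.7383 = £0.89670.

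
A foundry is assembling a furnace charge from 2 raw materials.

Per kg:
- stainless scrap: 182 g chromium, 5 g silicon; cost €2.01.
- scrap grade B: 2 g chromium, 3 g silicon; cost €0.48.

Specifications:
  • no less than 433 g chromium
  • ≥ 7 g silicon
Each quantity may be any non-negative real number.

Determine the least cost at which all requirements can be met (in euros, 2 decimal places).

€4.78

This is a linear program. Let x1 = kg of stainless scrap, x2 = kg of scrap grade B.
Minimise 2.01x1 + 0.48x2 with:
  182x1 + 2x2 ≥ 433   (chromium)
  5x1 + 3x2 ≥ 7   (silicon)
  x1, x2 ≥ 0.
At the optimum only stainless scrap is positive (scrap grade B = 0). There the chromium constraint is tight.
Optimal quantities: stainless scrap = 2.379 kg.
Cost = 2.01·2.379 = 4.7818.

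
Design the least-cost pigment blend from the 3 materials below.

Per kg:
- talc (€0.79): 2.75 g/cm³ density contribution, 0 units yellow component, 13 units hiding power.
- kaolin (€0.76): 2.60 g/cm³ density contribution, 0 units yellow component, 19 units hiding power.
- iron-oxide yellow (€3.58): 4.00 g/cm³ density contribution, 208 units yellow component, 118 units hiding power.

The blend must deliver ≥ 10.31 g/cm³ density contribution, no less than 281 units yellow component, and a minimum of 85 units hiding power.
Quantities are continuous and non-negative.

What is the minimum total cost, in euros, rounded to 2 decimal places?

€6.25

Let x1 = kg of talc, x2 = kg of kaolin, x3 = kg of iron-oxide yellow.
Minimize 0.79x1 + 0.76x2 + 3.58x3 subject to:
  2.75x1 + 2.6x2 + 4x3 ≥ 10.31   (density contribution)
  208x3 ≥ 281   (yellow component)
  13x1 + 19x2 + 118x3 ≥ 85   (hiding power)
  x1, x2, x3 ≥ 0.
The minimum-cost mix takes nothing from kaolin — only talc, iron-oxide yellow. Binding constraints: density contribution and yellow component.
So talc = 1.784 kg, iron-oxide yellow = 1.351 kg.
Objective = 0.79·1.784 + 3.58·1.351 = 6.2459.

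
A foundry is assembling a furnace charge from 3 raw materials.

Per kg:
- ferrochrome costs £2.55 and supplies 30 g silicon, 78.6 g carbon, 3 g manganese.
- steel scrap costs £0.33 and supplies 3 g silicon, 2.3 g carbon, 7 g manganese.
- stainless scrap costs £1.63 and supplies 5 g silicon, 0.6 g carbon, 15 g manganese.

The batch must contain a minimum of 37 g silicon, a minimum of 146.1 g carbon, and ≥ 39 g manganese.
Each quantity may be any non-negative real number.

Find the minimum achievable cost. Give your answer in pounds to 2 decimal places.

Set it up as a linear program. Let x1 = kg of ferrochrome, x2 = kg of steel scrap, x3 = kg of stainless scrap.
Minimize 2.55x1 + 0.33x2 + 1.63x3 s.t.:
  30x1 + 3x2 + 5x3 ≥ 37   (silicon)
  78.6x1 + 2.3x2 + 0.6x3 ≥ 146.1   (carbon)
  3x1 + 7x2 + 15x3 ≥ 39   (manganese)
  x1, x2, x3 ≥ 0.
The cheapest feasible vertex uses only ferrochrome, steel scrap; stainless scrap is not used. The carbon and manganese requirements are met with equality.
Optimal quantities: ferrochrome = 1.717 kg, steel scrap = 4.835 kg.
Objective = 2.55·1.717 + 0.33·4.835 = 5.9739.

£5.97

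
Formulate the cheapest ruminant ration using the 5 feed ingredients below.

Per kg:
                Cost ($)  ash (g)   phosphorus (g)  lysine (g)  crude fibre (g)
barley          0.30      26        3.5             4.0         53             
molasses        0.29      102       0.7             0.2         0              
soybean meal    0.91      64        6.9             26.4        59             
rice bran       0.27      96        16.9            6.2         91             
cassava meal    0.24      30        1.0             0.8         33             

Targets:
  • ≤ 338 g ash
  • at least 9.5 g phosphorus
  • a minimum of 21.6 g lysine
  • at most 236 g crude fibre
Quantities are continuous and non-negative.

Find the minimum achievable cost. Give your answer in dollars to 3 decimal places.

$0.759

Set it up as a linear program. Let x1 = kg of barley, x2 = kg of molasses, x3 = kg of soybean meal, x4 = kg of rice bran, x5 = kg of cassava meal.
Minimize 0.3x1 + 0.29x2 + 0.91x3 + 0.27x4 + 0.24x5 s.t.:
  26x1 + 102x2 + 64x3 + 96x4 + 30x5 ≤ 338   (ash)
  3.5x1 + 0.7x2 + 6.9x3 + 16.9x4 + 1x5 ≥ 9.5   (phosphorus)
  4x1 + 0.2x2 + 26.4x3 + 6.2x4 + 0.8x5 ≥ 21.6   (lysine)
  53x1 + 59x3 + 91x4 + 33x5 ≤ 236   (crude fibre)
  x1, x2, x3, x4, x5 ≥ 0.
At the optimum only soybean meal, rice bran are positive (barley, molasses, cassava meal = 0). The phosphorus and lysine requirements are met with equality.
Optimal quantities: soybean meal = 0.7589 kg, rice bran = 0.2523 kg.
Hence cost = 0.91·0.7589 + 0.27·0.2523 = $0.75872.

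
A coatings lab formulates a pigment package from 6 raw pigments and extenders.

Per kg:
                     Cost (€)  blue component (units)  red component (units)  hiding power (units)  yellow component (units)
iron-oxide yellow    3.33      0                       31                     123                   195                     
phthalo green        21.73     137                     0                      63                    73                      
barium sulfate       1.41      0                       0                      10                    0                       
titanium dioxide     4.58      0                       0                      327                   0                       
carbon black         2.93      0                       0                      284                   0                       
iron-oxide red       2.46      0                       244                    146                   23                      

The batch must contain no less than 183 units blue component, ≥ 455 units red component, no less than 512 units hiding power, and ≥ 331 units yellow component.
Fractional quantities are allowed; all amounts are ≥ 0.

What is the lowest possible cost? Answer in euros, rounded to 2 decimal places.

This is a linear program. Let x1 = kg of iron-oxide yellow, x2 = kg of phthalo green, x3 = kg of barium sulfate, x4 = kg of titanium dioxide, x5 = kg of carbon black, x6 = kg of iron-oxide red.
min 3.33x1 + 21.73x2 + 1.41x3 + 4.58x4 + 2.93x5 + 2.46x6 s.t.:
  137x2 ≥ 183   (blue component)
  31x1 + 244x6 ≥ 455   (red component)
  123x1 + 63x2 + 10x3 + 327x4 + 284x5 + 146x6 ≥ 512   (hiding power)
  195x1 + 73x2 + 23x6 ≥ 331   (yellow component)
  x1, x2, x3, x4, x5, x6 ≥ 0.
At the optimum only iron-oxide yellow, phthalo green, carbon black, iron-oxide red are positive (barium sulfate, titanium dioxide = 0). Binding constraints: blue component, red component, hiding power, yellow component.
Solving gives x1 = 0.9923, x2 = 1.3358, x5 = 0.18291, x6 = 1.7387.
Hence cost = 3.33·0.9923 + 21.73·1.3358 + 2.93·0.18291 + 2.46·1.7387 = €37.1444.

€37.14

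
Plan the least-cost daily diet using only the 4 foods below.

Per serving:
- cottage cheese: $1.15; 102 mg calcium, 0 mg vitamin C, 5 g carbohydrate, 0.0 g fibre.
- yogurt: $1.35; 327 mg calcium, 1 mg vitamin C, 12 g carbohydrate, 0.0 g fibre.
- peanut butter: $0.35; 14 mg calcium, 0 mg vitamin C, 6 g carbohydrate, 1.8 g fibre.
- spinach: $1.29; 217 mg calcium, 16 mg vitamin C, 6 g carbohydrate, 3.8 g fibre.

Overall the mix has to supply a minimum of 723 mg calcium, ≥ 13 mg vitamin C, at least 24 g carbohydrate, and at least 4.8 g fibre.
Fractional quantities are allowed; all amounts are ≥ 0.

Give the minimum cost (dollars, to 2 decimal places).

$3.48

Let x1 = servings of cottage cheese, x2 = servings of yogurt, x3 = servings of peanut butter, x4 = servings of spinach.
Minimise 1.15x1 + 1.35x2 + 0.35x3 + 1.29x4 s.t.:
  102x1 + 327x2 + 14x3 + 217x4 ≥ 723   (calcium)
  1x2 + 16x4 ≥ 13   (vitamin C)
  5x1 + 12x2 + 6x3 + 6x4 ≥ 24   (carbohydrate)
  1.8x3 + 3.8x4 ≥ 4.8   (fibre)
  x1, x2, x3, x4 ≥ 0.
The minimum-cost mix takes nothing from cottage cheese, peanut butter — only yogurt, spinach. The calcium and fibre requirements are met with equality.
Optimal quantities: yogurt = 1.373 servings, spinach = 1.263 servings.
Hence cost = 1.35·1.373 + 1.29·1.263 = $3.4828.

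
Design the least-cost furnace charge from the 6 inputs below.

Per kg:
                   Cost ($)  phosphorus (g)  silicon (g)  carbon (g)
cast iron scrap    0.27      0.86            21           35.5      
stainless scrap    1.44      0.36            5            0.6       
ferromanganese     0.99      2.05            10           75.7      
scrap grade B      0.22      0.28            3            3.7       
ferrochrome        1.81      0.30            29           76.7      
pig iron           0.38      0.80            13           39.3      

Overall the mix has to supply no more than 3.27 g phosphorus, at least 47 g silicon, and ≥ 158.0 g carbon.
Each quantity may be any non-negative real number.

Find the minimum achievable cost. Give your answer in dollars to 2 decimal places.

$1.50

Let x1 = kg of cast iron scrap, x2 = kg of stainless scrap, x3 = kg of ferromanganese, x4 = kg of scrap grade B, x5 = kg of ferrochrome, x6 = kg of pig iron.
Minimise 0.27x1 + 1.44x2 + 0.99x3 + 0.22x4 + 1.81x5 + 0.38x6 with:
  0.86x1 + 0.36x2 + 2.05x3 + 0.28x4 + 0.3x5 + 0.8x6 ≤ 3.27   (phosphorus)
  21x1 + 5x2 + 10x3 + 3x4 + 29x5 + 13x6 ≥ 47   (silicon)
  35.5x1 + 0.6x2 + 75.7x3 + 3.7x4 + 76.7x5 + 39.3x6 ≥ 158   (carbon)
  x1, x2, x3, x4, x5, x6 ≥ 0.
The optimal basis is {cast iron scrap, pig iron}; stainless scrap, ferromanganese, scrap grade B, ferrochrome drop out. Binding constraints: phosphorus and carbon.
So cast iron scrap = 0.3911 kg, pig iron = 3.667 kg.
Total cost: 0.27·0.3911 + 0.38·3.667 = 1.4991.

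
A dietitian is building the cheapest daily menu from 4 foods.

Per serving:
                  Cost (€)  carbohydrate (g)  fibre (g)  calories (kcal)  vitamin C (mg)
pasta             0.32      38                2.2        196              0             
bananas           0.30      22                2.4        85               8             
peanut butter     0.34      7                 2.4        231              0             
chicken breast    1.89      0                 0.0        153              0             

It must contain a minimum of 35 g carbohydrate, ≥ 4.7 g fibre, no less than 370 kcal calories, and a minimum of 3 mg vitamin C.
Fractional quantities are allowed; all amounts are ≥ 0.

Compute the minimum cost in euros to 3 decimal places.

Treat it as an LP. Let x1 = servings of pasta, x2 = servings of bananas, x3 = servings of peanut butter, x4 = servings of chicken breast.
Minimise 0.32x1 + 0.3x2 + 0.34x3 + 1.89x4 s.t.:
  38x1 + 22x2 + 7x3 ≥ 35   (carbohydrate)
  2.2x1 + 2.4x2 + 2.4x3 ≥ 4.7   (fibre)
  196x1 + 85x2 + 231x3 + 153x4 ≥ 370   (calories)
  8x2 ≥ 3   (vitamin C)
  x1, x2, x3, x4 ≥ 0.
The optimal basis is {pasta, bananas, peanut butter}; chicken breast drops out. There the carbohydrate, fibre, calories constraints are tight.
Optimal quantities: pasta = 0.4281 servings, bananas = 0.518 servings, peanut butter = 1.048 servings.
Total cost: 0.32·0.4281 + 0.3·0.518 + 0.34·1.048 = 0.64871.

€0.649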